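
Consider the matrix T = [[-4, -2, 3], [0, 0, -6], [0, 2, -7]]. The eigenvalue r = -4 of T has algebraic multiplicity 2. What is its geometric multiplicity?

T + 4I = [[0, -2, 3], [0, 4, -6], [0, 2, -3]].
This matrix has rank 1, so its null space has dimension 3 − 1 = 2.

2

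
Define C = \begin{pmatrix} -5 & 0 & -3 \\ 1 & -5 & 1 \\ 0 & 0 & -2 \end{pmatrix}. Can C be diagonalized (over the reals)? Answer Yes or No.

Characteristic polynomial: p(r) = r^3 + 12r^2 + 45r + 50 = (r + 2)(r + 5)^2.
r = -5 has algebraic multiplicity 2; rank(C + 5I) = 2, so geometric multiplicity = 1.
Geometric multiplicity < algebraic multiplicity, so C is not diagonalizable.

No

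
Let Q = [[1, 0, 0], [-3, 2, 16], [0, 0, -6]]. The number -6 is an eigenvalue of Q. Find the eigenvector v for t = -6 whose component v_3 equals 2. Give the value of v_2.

Q + 6I = [[7, 0, 0], [-3, 8, 16], [0, 0, 0]].
Solving (Q + 6I)v = 0 gives the eigenspace spanned by (0, -4, 2).
With v_3 = 2, v = (0, -4, 2), so v_2 = -4.

-4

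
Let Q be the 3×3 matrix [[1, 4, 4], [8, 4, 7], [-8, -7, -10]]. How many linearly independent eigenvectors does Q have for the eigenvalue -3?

Q + 3I = [[4, 4, 4], [8, 7, 7], [-8, -7, -7]].
This matrix has rank 2, so its null space has dimension 3 − 2 = 1.

1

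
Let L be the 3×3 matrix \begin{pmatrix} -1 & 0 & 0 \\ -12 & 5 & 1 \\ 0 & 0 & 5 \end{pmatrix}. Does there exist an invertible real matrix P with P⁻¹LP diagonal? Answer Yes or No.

Characteristic polynomial: p(λ) = λ^3 - 9λ^2 + 15λ + 25 = (λ - 5)^2(λ + 1).
λ = 5 has algebraic multiplicity 2; rank(L − 5I) = 2, so geometric multiplicity = 1.
Geometric multiplicity < algebraic multiplicity, so L is not diagonalizable.

No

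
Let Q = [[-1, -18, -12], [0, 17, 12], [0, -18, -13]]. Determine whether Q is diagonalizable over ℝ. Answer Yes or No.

Yes

Characteristic polynomial: p(t) = t^3 - 3t^2 - 9t - 5 = (t - 5)(t + 1)^2.
t = -1 has algebraic multiplicity 2; rank(Q + 1I) = 1, so geometric multiplicity = 2.
Every eigenvalue has geometric = algebraic multiplicity, so Q is diagonalizable.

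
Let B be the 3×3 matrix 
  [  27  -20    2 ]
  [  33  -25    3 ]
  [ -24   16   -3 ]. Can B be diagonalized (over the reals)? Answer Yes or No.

Characteristic polynomial: p(s) = s^3 + s^2 - 21s - 45 = (s - 5)(s + 3)^2.
s = -3 has algebraic multiplicity 2; rank(B + 3I) = 2, so geometric multiplicity = 1.
Geometric multiplicity < algebraic multiplicity, so B is not diagonalizable.

No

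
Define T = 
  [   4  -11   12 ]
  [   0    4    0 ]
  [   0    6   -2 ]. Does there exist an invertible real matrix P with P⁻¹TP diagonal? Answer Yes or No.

No

Characteristic polynomial: p(s) = s^3 - 6s^2 + 32 = (s - 4)^2(s + 2).
s = 4 has algebraic multiplicity 2; rank(T − 4I) = 2, so geometric multiplicity = 1.
Geometric multiplicity < algebraic multiplicity, so T is not diagonalizable.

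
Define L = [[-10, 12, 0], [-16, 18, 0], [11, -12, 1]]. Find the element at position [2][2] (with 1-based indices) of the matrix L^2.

132

Characteristic polynomial: r^3 - 9r^2 + 20r - 12 = (r - 6)(r - 2)(r - 1), so the eigenvalues are 1, 2, 6.
r=6: eigenvector (3, 4, -3).
r=2: eigenvector (1, 1, -1).
r=1: eigenvector (0, 0, 1).
P = [[3, 1, 0], [4, 1, 0], [-3, -1, 1]], D = diag(6, 2, 1), P⁻¹ = [[-1, 1, 0], [4, -3, 0], [1, 0, 1]].
L² = P·diag(36, 4, 1)·P⁻¹ = [[-92, 96, 0], [-128, 132, 0], [93, -96, 1]].
The requested entry is 132.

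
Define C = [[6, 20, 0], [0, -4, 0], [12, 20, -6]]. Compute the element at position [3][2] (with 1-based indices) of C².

Characteristic polynomial: r^3 + 4r^2 - 36r - 144 = (r - 6)(r + 4)(r + 6), so the eigenvalues are -6, -4, 6.
r=6: eigenvector (1, 0, 1).
r=-4: eigenvector (-2, 1, -2).
r=-6: eigenvector (0, 0, 1).
P = [[1, -2, 0], [0, 1, 0], [1, -2, 1]], D = diag(6, -4, -6), P⁻¹ = [[1, 2, 0], [0, 1, 0], [-1, 0, 1]].
C² = P·diag(36, 16, 36)·P⁻¹ = [[36, 40, 0], [0, 16, 0], [0, 40, 36]].
The requested entry is 40.

40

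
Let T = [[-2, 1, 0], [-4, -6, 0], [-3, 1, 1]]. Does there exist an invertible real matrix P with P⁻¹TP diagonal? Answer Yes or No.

No

Characteristic polynomial: p(s) = s^3 + 7s^2 + 8s - 16 = (s - 1)(s + 4)^2.
s = -4 has algebraic multiplicity 2; rank(T + 4I) = 2, so geometric multiplicity = 1.
Geometric multiplicity < algebraic multiplicity, so T is not diagonalizable.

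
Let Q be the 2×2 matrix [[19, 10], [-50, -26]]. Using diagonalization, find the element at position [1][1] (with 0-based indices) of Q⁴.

Characteristic polynomial: μ^2 + 7μ + 6 = (μ + 1)(μ + 6), so the eigenvalues are -6, -1.
μ=-1: eigenvector (1, -2).
μ=-6: eigenvector (-2, 5).
P = [[1, -2], [-2, 5]], D = diag(-1, -6), P⁻¹ = [[5, 2], [2, 1]].
Q⁴ = P·diag(1, 1296)·P⁻¹ = [[-5179, -2590], [12950, 6476]].
The requested entry is 6476.

6476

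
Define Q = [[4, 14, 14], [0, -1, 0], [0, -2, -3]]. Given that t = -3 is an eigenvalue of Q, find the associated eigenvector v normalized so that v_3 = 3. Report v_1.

-6

Q + 3I = [[7, 14, 14], [0, 2, 0], [0, -2, 0]].
Solving (Q + 3I)v = 0 gives the eigenspace spanned by (-6, 0, 3).
With v_3 = 3, v = (-6, 0, 3), so v_1 = -6.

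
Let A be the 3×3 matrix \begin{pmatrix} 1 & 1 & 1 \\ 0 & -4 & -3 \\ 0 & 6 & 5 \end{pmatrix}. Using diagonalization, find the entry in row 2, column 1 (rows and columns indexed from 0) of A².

Characteristic polynomial: r^3 - 2r^2 - r + 2 = (r - 2)(r - 1)(r + 1), so the eigenvalues are -1, 1, 2.
r=1: eigenvector (1, 0, 0).
r=2: eigenvector (1, -1, 2).
r=-1: eigenvector (0, -1, 1).
P = [[1, 1, 0], [0, -1, -1], [0, 2, 1]], D = diag(1, 2, -1), P⁻¹ = [[1, -1, -1], [0, 1, 1], [0, -2, -1]].
A² = P·diag(1, 4, 1)·P⁻¹ = [[1, 3, 3], [0, -2, -3], [0, 6, 7]].
The requested entry is 6.

6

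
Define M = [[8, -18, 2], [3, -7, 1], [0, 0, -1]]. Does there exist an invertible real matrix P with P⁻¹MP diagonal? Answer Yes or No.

Characteristic polynomial: p(t) = t^3 - 3t - 2 = (t - 2)(t + 1)^2.
t = -1 has algebraic multiplicity 2; rank(M + 1I) = 2, so geometric multiplicity = 1.
Geometric multiplicity < algebraic multiplicity, so M is not diagonalizable.

No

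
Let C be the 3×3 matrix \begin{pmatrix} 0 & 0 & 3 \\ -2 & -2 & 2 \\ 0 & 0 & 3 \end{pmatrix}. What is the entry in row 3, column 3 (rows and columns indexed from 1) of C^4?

81

Characteristic polynomial: t^3 - t^2 - 6t = t(t - 3)(t + 2), so the eigenvalues are -2, 0, 3.
t=3: eigenvector (1, 0, 1).
t=-2: eigenvector (0, 1, 0).
t=0: eigenvector (1, -1, 0).
P = [[1, 0, 1], [0, 1, -1], [1, 0, 0]], D = diag(3, -2, 0), P⁻¹ = [[0, 0, 1], [1, 1, -1], [1, 0, -1]].
C⁴ = P·diag(81, 16, 0)·P⁻¹ = [[0, 0, 81], [16, 16, -16], [0, 0, 81]].
The requested entry is 81.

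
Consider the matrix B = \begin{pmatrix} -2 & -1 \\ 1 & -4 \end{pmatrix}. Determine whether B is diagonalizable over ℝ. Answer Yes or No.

Characteristic polynomial: p(s) = s^2 + 6s + 9 = (s + 3)^2.
s = -3 has algebraic multiplicity 2; rank(B + 3I) = 1, so geometric multiplicity = 1.
Geometric multiplicity < algebraic multiplicity, so B is not diagonalizable.

No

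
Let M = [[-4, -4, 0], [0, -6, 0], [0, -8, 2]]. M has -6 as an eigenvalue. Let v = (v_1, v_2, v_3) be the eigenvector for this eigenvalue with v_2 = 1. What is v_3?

M + 6I = [[2, -4, 0], [0, 0, 0], [0, -8, 8]].
Solving (M + 6I)v = 0 gives the eigenspace spanned by (2, 1, 1).
With v_2 = 1, v = (2, 1, 1), so v_3 = 1.

1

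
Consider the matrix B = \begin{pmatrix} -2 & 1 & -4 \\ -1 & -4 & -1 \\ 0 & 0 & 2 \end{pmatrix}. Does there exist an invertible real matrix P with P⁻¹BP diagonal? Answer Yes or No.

No

Characteristic polynomial: p(r) = r^3 + 4r^2 - 3r - 18 = (r - 2)(r + 3)^2.
r = -3 has algebraic multiplicity 2; rank(B + 3I) = 2, so geometric multiplicity = 1.
Geometric multiplicity < algebraic multiplicity, so B is not diagonalizable.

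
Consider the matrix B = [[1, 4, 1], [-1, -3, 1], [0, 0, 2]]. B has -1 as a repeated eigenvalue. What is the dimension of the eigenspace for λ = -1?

B + 1I = [[2, 4, 1], [-1, -2, 1], [0, 0, 3]].
This matrix has rank 2, so its null space has dimension 3 − 2 = 1.

1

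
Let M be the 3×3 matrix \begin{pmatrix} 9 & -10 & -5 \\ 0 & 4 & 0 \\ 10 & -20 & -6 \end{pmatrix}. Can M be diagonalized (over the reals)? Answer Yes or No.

Yes

Characteristic polynomial: p(μ) = μ^3 - 7μ^2 + 8μ + 16 = (μ - 4)^2(μ + 1).
μ = 4 has algebraic multiplicity 2; rank(M − 4I) = 1, so geometric multiplicity = 2.
Every eigenvalue has geometric = algebraic multiplicity, so M is diagonalizable.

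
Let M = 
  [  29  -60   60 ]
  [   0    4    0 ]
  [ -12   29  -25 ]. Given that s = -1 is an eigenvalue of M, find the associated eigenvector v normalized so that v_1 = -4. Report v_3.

2

M + 1I = [[30, -60, 60], [0, 5, 0], [-12, 29, -24]].
Solving (M + 1I)v = 0 gives the eigenspace spanned by (-4, 0, 2).
With v_1 = -4, v = (-4, 0, 2), so v_3 = 2.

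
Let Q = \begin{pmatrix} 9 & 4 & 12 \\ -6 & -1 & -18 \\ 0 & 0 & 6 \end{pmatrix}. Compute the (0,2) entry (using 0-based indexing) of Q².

Characteristic polynomial: λ^3 - 14λ^2 + 63λ - 90 = (λ - 6)(λ - 5)(λ - 3), so the eigenvalues are 3, 5, 6.
λ=5: eigenvector (1, -1, 0).
λ=3: eigenvector (-2, 3, 0).
λ=6: eigenvector (4, -6, 1).
P = [[1, -2, 4], [-1, 3, -6], [0, 0, 1]], D = diag(5, 3, 6), P⁻¹ = [[3, 2, 0], [1, 1, 2], [0, 0, 1]].
Q² = P·diag(25, 9, 36)·P⁻¹ = [[57, 32, 108], [-48, -23, -162], [0, 0, 36]].
The requested entry is 108.

108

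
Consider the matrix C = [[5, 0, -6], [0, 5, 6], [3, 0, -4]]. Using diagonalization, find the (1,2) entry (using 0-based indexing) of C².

6

Characteristic polynomial: λ^3 - 6λ^2 + 3λ + 10 = (λ - 5)(λ - 2)(λ + 1), so the eigenvalues are -1, 2, 5.
λ=-1: eigenvector (-1, 1, -1).
λ=5: eigenvector (0, 1, 0).
λ=2: eigenvector (2, -2, 1).
P = [[-1, 0, 2], [1, 1, -2], [-1, 0, 1]], D = diag(-1, 5, 2), P⁻¹ = [[1, 0, -2], [1, 1, 0], [1, 0, -1]].
C² = P·diag(1, 25, 4)·P⁻¹ = [[7, 0, -6], [18, 25, 6], [3, 0, -2]].
The requested entry is 6.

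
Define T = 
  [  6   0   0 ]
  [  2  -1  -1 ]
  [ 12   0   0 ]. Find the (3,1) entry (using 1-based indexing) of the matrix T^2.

Characteristic polynomial: s^3 - 5s^2 - 6s = s(s - 6)(s + 1), so the eigenvalues are -1, 0, 6.
s=6: eigenvector (1, 0, 2).
s=-1: eigenvector (0, 1, 0).
s=0: eigenvector (0, -1, 1).
P = [[1, 0, 0], [0, 1, -1], [2, 0, 1]], D = diag(6, -1, 0), P⁻¹ = [[1, 0, 0], [-2, 1, 1], [-2, 0, 1]].
T² = P·diag(36, 1, 0)·P⁻¹ = [[36, 0, 0], [-2, 1, 1], [72, 0, 0]].
The requested entry is 72.

72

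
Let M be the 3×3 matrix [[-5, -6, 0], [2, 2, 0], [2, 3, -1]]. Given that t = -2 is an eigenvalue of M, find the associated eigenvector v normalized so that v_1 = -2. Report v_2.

1

M + 2I = [[-3, -6, 0], [2, 4, 0], [2, 3, 1]].
Solving (M + 2I)v = 0 gives the eigenspace spanned by (-2, 1, 1).
With v_1 = -2, v = (-2, 1, 1), so v_2 = 1.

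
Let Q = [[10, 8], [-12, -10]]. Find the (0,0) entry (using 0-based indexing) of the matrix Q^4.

16

Characteristic polynomial: λ^2 - 4 = (λ - 2)(λ + 2), so the eigenvalues are -2, 2.
λ=-2: eigenvector (-2, 3).
λ=2: eigenvector (1, -1).
P = [[-2, 1], [3, -1]], D = diag(-2, 2), P⁻¹ = [[1, 1], [3, 2]].
Q⁴ = P·diag(16, 16)·P⁻¹ = [[16, 0], [0, 16]].
The requested entry is 16.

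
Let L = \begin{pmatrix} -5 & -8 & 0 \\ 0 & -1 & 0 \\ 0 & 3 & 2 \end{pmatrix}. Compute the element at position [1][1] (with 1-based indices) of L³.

Characteristic polynomial: t^3 + 4t^2 - 7t - 10 = (t - 2)(t + 1)(t + 5), so the eigenvalues are -5, -1, 2.
t=2: eigenvector (0, 0, 1).
t=-1: eigenvector (-2, 1, -1).
t=-5: eigenvector (1, 0, 0).
P = [[0, -2, 1], [0, 1, 0], [1, -1, 0]], D = diag(2, -1, -5), P⁻¹ = [[0, 1, 1], [0, 1, 0], [1, 2, 0]].
L³ = P·diag(8, -1, -125)·P⁻¹ = [[-125, -248, 0], [0, -1, 0], [0, 9, 8]].
The requested entry is -125.

-125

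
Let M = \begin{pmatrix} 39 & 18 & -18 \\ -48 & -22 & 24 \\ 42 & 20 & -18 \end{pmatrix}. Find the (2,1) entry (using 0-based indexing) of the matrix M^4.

-2300

Characteristic polynomial: λ^3 + λ^2 - 24λ + 36 = (λ - 3)(λ - 2)(λ + 6), so the eigenvalues are -6, 2, 3.
λ=3: eigenvector (1, 0, 2).
λ=-6: eigenvector (-2, 3, -2).
λ=2: eigenvector (0, 1, 1).
P = [[1, -2, 0], [0, 3, 1], [2, -2, 1]], D = diag(3, -6, 2), P⁻¹ = [[5, 2, -2], [2, 1, -1], [-6, -2, 3]].
M⁴ = P·diag(81, 1296, 16)·P⁻¹ = [[-4779, -2430, 2430], [7680, 3856, -3840], [-4470, -2300, 2316]].
The requested entry is -2300.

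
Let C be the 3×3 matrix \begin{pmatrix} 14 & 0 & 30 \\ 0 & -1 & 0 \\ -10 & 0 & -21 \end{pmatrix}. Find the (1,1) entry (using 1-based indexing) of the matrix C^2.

Characteristic polynomial: λ^3 + 8λ^2 + 13λ + 6 = (λ + 1)^2(λ + 6), so the eigenvalues are -6, -1, -1.
λ=-6: eigenvector (-3, 0, 2).
λ=-1: eigenvector (0, 1, 0).
λ=-1: eigenvector (-2, 0, 1).
P = [[-3, 0, -2], [0, 1, 0], [2, 0, 1]], D = diag(-6, -1, -1), P⁻¹ = [[1, 0, 2], [0, 1, 0], [-2, 0, -3]].
C² = P·diag(36, 1, 1)·P⁻¹ = [[-104, 0, -210], [0, 1, 0], [70, 0, 141]].
The requested entry is -104.

-104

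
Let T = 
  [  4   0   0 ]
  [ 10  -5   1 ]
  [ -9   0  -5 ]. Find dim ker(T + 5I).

T + 5I = [[9, 0, 0], [10, 0, 1], [-9, 0, 0]].
This matrix has rank 2, so its null space has dimension 3 − 2 = 1.

1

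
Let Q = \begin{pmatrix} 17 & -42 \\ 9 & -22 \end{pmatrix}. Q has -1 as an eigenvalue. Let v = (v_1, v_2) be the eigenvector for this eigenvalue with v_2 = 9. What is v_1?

21

Q + 1I = [[18, -42], [9, -21]].
Solving (Q + 1I)v = 0 gives the eigenspace spanned by (21, 9).
With v_2 = 9, v = (21, 9), so v_1 = 21.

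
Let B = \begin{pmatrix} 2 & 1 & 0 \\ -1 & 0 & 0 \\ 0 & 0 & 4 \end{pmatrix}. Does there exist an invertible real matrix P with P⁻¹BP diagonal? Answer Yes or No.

Characteristic polynomial: p(λ) = λ^3 - 6λ^2 + 9λ - 4 = (λ - 4)(λ - 1)^2.
λ = 1 has algebraic multiplicity 2; rank(B − 1I) = 2, so geometric multiplicity = 1.
Geometric multiplicity < algebraic multiplicity, so B is not diagonalizable.

No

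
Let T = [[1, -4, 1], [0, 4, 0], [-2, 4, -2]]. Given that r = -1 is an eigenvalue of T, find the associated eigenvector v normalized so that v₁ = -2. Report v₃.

T + 1I = [[2, -4, 1], [0, 5, 0], [-2, 4, -1]].
Solving (T + 1I)v = 0 gives the eigenspace spanned by (-2, 0, 4).
With v₁ = -2, v = (-2, 0, 4), so v₃ = 4.

4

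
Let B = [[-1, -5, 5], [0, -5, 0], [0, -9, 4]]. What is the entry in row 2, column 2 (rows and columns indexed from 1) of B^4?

625

Characteristic polynomial: μ^3 + 2μ^2 - 19μ - 20 = (μ - 4)(μ + 1)(μ + 5), so the eigenvalues are -5, -1, 4.
μ=-1: eigenvector (1, 0, 0).
μ=-5: eigenvector (0, 1, 1).
μ=4: eigenvector (1, 0, 1).
P = [[1, 0, 1], [0, 1, 0], [0, 1, 1]], D = diag(-1, -5, 4), P⁻¹ = [[1, 1, -1], [0, 1, 0], [0, -1, 1]].
B⁴ = P·diag(1, 625, 256)·P⁻¹ = [[1, -255, 255], [0, 625, 0], [0, 369, 256]].
The requested entry is 625.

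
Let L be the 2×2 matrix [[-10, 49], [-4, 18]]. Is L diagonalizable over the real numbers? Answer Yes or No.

No

Characteristic polynomial: p(s) = s^2 - 8s + 16 = (s - 4)^2.
s = 4 has algebraic multiplicity 2; rank(L − 4I) = 1, so geometric multiplicity = 1.
Geometric multiplicity < algebraic multiplicity, so L is not diagonalizable.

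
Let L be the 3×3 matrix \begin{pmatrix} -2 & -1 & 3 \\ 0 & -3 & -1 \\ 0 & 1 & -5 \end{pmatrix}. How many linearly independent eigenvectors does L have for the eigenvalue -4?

L + 4I = [[2, -1, 3], [0, 1, -1], [0, 1, -1]].
This matrix has rank 2, so its null space has dimension 3 − 2 = 1.

1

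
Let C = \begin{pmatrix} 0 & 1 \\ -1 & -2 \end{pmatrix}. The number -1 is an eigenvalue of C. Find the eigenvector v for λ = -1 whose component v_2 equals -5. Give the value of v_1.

C + 1I = [[1, 1], [-1, -1]].
Solving (C + 1I)v = 0 gives the eigenspace spanned by (5, -5).
With v_2 = -5, v = (5, -5), so v_1 = 5.

5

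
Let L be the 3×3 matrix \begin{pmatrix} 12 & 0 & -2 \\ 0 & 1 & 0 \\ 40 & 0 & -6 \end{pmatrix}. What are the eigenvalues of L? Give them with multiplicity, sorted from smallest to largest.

1, 2, 4

Characteristic polynomial: p(μ) = μ^3 - 7μ^2 + 14μ - 8 = (μ - 4)(μ - 2)(μ - 1).
Roots (with multiplicity): 1, 2, 4.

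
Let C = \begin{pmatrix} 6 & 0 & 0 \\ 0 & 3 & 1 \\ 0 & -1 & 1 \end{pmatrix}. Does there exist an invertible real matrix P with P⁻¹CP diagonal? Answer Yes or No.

Characteristic polynomial: p(r) = r^3 - 10r^2 + 28r - 24 = (r - 6)(r - 2)^2.
r = 2 has algebraic multiplicity 2; rank(C − 2I) = 2, so geometric multiplicity = 1.
Geometric multiplicity < algebraic multiplicity, so C is not diagonalizable.

No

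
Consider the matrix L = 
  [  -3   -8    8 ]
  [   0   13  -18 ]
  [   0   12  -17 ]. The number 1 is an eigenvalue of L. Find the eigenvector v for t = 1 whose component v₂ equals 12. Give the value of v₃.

L − 1I = [[-4, -8, 8], [0, 12, -18], [0, 12, -18]].
Solving (L − 1I)v = 0 gives the eigenspace spanned by (-8, 12, 8).
With v₂ = 12, v = (-8, 12, 8), so v₃ = 8.

8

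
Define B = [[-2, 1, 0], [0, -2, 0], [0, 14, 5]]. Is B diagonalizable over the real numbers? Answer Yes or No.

No

Characteristic polynomial: p(μ) = μ^3 - μ^2 - 16μ - 20 = (μ - 5)(μ + 2)^2.
μ = -2 has algebraic multiplicity 2; rank(B + 2I) = 2, so geometric multiplicity = 1.
Geometric multiplicity < algebraic multiplicity, so B is not diagonalizable.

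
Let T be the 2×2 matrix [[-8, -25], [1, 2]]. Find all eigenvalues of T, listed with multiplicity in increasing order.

-3, -3

Characteristic polynomial: p(s) = s^2 + 6s + 9 = (s + 3)^2.
Roots (with multiplicity): -3, -3.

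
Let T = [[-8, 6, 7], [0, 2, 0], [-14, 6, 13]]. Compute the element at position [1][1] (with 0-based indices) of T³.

8

Characteristic polynomial: r^3 - 7r^2 + 4r + 12 = (r - 6)(r - 2)(r + 1), so the eigenvalues are -1, 2, 6.
r=-1: eigenvector (1, 0, 1).
r=2: eigenvector (2, 1, 2).
r=6: eigenvector (-1, 0, -2).
P = [[1, 2, -1], [0, 1, 0], [1, 2, -2]], D = diag(-1, 2, 6), P⁻¹ = [[2, -2, -1], [0, 1, 0], [1, 0, -1]].
T³ = P·diag(-1, 8, 216)·P⁻¹ = [[-218, 18, 217], [0, 8, 0], [-434, 18, 433]].
The requested entry is 8.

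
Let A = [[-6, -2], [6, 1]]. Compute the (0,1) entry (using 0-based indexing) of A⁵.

Characteristic polynomial: r^2 + 5r + 6 = (r + 2)(r + 3), so the eigenvalues are -3, -2.
r=-2: eigenvector (1, -2).
r=-3: eigenvector (2, -3).
P = [[1, 2], [-2, -3]], D = diag(-2, -3), P⁻¹ = [[-3, -2], [2, 1]].
A⁵ = P·diag(-32, -243)·P⁻¹ = [[-876, -422], [1266, 601]].
The requested entry is -422.

-422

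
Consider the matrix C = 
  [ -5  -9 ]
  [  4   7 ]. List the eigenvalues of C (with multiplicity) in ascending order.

Characteristic polynomial: p(r) = r^2 - 2r + 1 = (r - 1)^2.
Roots (with multiplicity): 1, 1.

1, 1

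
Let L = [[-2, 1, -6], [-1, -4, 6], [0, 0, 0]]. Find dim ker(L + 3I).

L + 3I = [[1, 1, -6], [-1, -1, 6], [0, 0, 3]].
This matrix has rank 2, so its null space has dimension 3 − 2 = 1.

1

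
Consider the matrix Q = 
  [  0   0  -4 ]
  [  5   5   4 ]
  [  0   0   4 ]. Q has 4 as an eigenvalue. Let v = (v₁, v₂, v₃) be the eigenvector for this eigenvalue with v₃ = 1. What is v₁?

-1

Q − 4I = [[-4, 0, -4], [5, 1, 4], [0, 0, 0]].
Solving (Q − 4I)v = 0 gives the eigenspace spanned by (-1, 1, 1).
With v₃ = 1, v = (-1, 1, 1), so v₁ = -1.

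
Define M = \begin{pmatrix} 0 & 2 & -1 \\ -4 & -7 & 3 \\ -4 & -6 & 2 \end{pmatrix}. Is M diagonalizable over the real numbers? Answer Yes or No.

Characteristic polynomial: p(r) = r^3 + 5r^2 + 8r + 4 = (r + 1)(r + 2)^2.
r = -2 has algebraic multiplicity 2; rank(M + 2I) = 2, so geometric multiplicity = 1.
Geometric multiplicity < algebraic multiplicity, so M is not diagonalizable.

No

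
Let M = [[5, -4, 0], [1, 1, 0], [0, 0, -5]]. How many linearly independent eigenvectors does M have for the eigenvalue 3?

1

M − 3I = [[2, -4, 0], [1, -2, 0], [0, 0, -8]].
This matrix has rank 2, so its null space has dimension 3 − 2 = 1.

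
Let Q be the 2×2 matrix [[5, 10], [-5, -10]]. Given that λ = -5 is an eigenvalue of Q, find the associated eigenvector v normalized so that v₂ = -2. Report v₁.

Q + 5I = [[10, 10], [-5, -5]].
Solving (Q + 5I)v = 0 gives the eigenspace spanned by (2, -2).
With v₂ = -2, v = (2, -2), so v₁ = 2.

2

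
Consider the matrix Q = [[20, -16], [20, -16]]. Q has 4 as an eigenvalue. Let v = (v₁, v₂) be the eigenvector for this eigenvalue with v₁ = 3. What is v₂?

Q − 4I = [[16, -16], [20, -20]].
Solving (Q − 4I)v = 0 gives the eigenspace spanned by (3, 3).
With v₁ = 3, v = (3, 3), so v₂ = 3.

3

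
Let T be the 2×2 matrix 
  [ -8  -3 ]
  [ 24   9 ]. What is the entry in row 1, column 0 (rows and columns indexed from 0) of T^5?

24

Characteristic polynomial: r^2 - r = r(r - 1), so the eigenvalues are 0, 1.
r=1: eigenvector (1, -3).
r=0: eigenvector (3, -8).
P = [[1, 3], [-3, -8]], D = diag(1, 0), P⁻¹ = [[-8, -3], [3, 1]].
T⁵ = P·diag(1, 0)·P⁻¹ = [[-8, -3], [24, 9]].
The requested entry is 24.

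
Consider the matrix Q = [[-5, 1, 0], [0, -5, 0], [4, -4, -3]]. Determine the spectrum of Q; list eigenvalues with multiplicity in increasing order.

-5, -5, -3

Characteristic polynomial: p(r) = r^3 + 13r^2 + 55r + 75 = (r + 3)(r + 5)^2.
Roots (with multiplicity): -5, -5, -3.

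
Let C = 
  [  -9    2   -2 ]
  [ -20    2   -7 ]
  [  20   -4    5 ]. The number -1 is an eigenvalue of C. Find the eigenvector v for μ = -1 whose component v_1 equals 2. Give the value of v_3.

-4

C + 1I = [[-8, 2, -2], [-20, 3, -7], [20, -4, 6]].
Solving (C + 1I)v = 0 gives the eigenspace spanned by (2, 4, -4).
With v_1 = 2, v = (2, 4, -4), so v_3 = -4.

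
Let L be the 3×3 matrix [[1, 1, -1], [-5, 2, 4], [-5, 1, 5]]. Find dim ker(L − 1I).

1

L − 1I = [[0, 1, -1], [-5, 1, 4], [-5, 1, 4]].
This matrix has rank 2, so its null space has dimension 3 − 2 = 1.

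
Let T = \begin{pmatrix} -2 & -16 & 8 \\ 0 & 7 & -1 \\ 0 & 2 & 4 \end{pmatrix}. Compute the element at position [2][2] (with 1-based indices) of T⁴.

1967

Characteristic polynomial: μ^3 - 9μ^2 + 8μ + 60 = (μ - 6)(μ - 5)(μ + 2), so the eigenvalues are -2, 5, 6.
μ=-2: eigenvector (1, 0, 0).
μ=6: eigenvector (-1, 1, 1).
μ=5: eigenvector (0, 1, 2).
P = [[1, -1, 0], [0, 1, 1], [0, 1, 2]], D = diag(-2, 6, 5), P⁻¹ = [[1, 2, -1], [0, 2, -1], [0, -1, 1]].
T⁴ = P·diag(16, 1296, 625)·P⁻¹ = [[16, -2560, 1280], [0, 1967, -671], [0, 1342, -46]].
The requested entry is 1967.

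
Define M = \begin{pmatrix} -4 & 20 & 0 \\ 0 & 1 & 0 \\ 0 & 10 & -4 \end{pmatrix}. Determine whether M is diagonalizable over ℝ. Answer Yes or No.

Yes

Characteristic polynomial: p(λ) = λ^3 + 7λ^2 + 8λ - 16 = (λ - 1)(λ + 4)^2.
λ = -4 has algebraic multiplicity 2; rank(M + 4I) = 1, so geometric multiplicity = 2.
Every eigenvalue has geometric = algebraic multiplicity, so M is diagonalizable.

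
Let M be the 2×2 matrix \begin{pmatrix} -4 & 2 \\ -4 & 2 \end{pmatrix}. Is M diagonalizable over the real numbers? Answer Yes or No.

Characteristic polynomial: p(r) = r^2 + 2r = r(r + 2).
All 2 eigenvalues are distinct, so M is diagonalizable.

Yes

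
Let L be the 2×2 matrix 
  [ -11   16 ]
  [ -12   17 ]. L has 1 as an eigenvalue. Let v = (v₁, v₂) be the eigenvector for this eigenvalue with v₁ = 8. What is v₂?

6

L − 1I = [[-12, 16], [-12, 16]].
Solving (L − 1I)v = 0 gives the eigenspace spanned by (8, 6).
With v₁ = 8, v = (8, 6), so v₂ = 6.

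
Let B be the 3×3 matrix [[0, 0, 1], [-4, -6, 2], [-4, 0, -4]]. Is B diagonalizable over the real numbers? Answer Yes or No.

Characteristic polynomial: p(λ) = λ^3 + 10λ^2 + 28λ + 24 = (λ + 2)^2(λ + 6).
λ = -2 has algebraic multiplicity 2; rank(B + 2I) = 2, so geometric multiplicity = 1.
Geometric multiplicity < algebraic multiplicity, so B is not diagonalizable.

No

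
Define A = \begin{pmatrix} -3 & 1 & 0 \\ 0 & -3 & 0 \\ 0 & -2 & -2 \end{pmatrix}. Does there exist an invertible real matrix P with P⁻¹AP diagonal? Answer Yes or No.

Characteristic polynomial: p(μ) = μ^3 + 8μ^2 + 21μ + 18 = (μ + 2)(μ + 3)^2.
μ = -3 has algebraic multiplicity 2; rank(A + 3I) = 2, so geometric multiplicity = 1.
Geometric multiplicity < algebraic multiplicity, so A is not diagonalizable.

No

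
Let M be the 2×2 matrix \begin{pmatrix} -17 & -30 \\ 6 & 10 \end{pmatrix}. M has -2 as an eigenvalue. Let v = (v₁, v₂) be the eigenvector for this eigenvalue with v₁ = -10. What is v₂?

M + 2I = [[-15, -30], [6, 12]].
Solving (M + 2I)v = 0 gives the eigenspace spanned by (-10, 5).
With v₁ = -10, v = (-10, 5), so v₂ = 5.

5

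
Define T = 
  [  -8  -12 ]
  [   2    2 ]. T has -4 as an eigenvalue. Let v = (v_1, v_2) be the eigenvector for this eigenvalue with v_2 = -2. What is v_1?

T + 4I = [[-4, -12], [2, 6]].
Solving (T + 4I)v = 0 gives the eigenspace spanned by (6, -2).
With v_2 = -2, v = (6, -2), so v_1 = 6.

6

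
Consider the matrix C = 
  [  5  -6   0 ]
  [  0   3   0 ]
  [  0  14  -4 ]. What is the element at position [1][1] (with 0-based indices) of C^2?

Characteristic polynomial: t^3 - 4t^2 - 17t + 60 = (t - 5)(t - 3)(t + 4), so the eigenvalues are -4, 3, 5.
t=5: eigenvector (1, 0, 0).
t=3: eigenvector (3, 1, 2).
t=-4: eigenvector (0, 0, 1).
P = [[1, 3, 0], [0, 1, 0], [0, 2, 1]], D = diag(5, 3, -4), P⁻¹ = [[1, -3, 0], [0, 1, 0], [0, -2, 1]].
C² = P·diag(25, 9, 16)·P⁻¹ = [[25, -48, 0], [0, 9, 0], [0, -14, 16]].
The requested entry is 9.

9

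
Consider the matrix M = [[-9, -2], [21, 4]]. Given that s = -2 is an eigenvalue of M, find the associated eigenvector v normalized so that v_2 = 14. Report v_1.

M + 2I = [[-7, -2], [21, 6]].
Solving (M + 2I)v = 0 gives the eigenspace spanned by (-4, 14).
With v_2 = 14, v = (-4, 14), so v_1 = -4.

-4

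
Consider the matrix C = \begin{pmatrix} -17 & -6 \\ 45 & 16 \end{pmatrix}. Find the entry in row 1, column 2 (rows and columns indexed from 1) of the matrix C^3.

-18

Characteristic polynomial: s^2 + s - 2 = (s - 1)(s + 2), so the eigenvalues are -2, 1.
s=-2: eigenvector (2, -5).
s=1: eigenvector (1, -3).
P = [[2, 1], [-5, -3]], D = diag(-2, 1), P⁻¹ = [[3, 1], [-5, -2]].
C³ = P·diag(-8, 1)·P⁻¹ = [[-53, -18], [135, 46]].
The requested entry is -18.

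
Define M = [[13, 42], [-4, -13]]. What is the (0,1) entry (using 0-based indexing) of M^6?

0

Characteristic polynomial: s^2 - 1 = (s - 1)(s + 1), so the eigenvalues are -1, 1.
s=-1: eigenvector (-3, 1).
s=1: eigenvector (7, -2).
P = [[-3, 7], [1, -2]], D = diag(-1, 1), P⁻¹ = [[2, 7], [1, 3]].
M⁶ = P·diag(1, 1)·P⁻¹ = [[1, 0], [0, 1]].
The requested entry is 0.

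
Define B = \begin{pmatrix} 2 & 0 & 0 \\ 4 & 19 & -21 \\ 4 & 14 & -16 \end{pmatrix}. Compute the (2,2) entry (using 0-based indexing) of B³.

-274

Characteristic polynomial: t^3 - 5t^2 - 4t + 20 = (t - 5)(t - 2)(t + 2), so the eigenvalues are -2, 2, 5.
t=2: eigenvector (1, 1, 1).
t=5: eigenvector (0, 3, 2).
t=-2: eigenvector (0, 1, 1).
P = [[1, 0, 0], [1, 3, 1], [1, 2, 1]], D = diag(2, 5, -2), P⁻¹ = [[1, 0, 0], [0, 1, -1], [-1, -2, 3]].
B³ = P·diag(8, 125, -8)·P⁻¹ = [[8, 0, 0], [16, 391, -399], [16, 266, -274]].
The requested entry is -274.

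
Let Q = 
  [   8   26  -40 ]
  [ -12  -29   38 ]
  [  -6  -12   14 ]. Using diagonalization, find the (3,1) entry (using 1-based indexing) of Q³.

Characteristic polynomial: μ^3 + 7μ^2 + 2μ - 40 = (μ - 2)(μ + 4)(μ + 5), so the eigenvalues are -5, -4, 2.
μ=-4: eigenvector (-1, 2, 1).
μ=2: eigenvector (-2, 2, 1).
μ=-5: eigenvector (-2, 1, 0).
P = [[-1, -2, -2], [2, 2, 1], [1, 1, 0]], D = diag(-4, 2, -5), P⁻¹ = [[1, 2, -2], [-1, -2, 3], [0, 1, -2]].
Q³ = P·diag(-64, 8, -125)·P⁻¹ = [[80, 410, -676], [-144, -413, 554], [-72, -144, 152]].
The requested entry is -72.

-72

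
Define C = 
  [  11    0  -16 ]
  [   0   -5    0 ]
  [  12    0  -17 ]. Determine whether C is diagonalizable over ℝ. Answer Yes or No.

Yes

Characteristic polynomial: p(λ) = λ^3 + 11λ^2 + 35λ + 25 = (λ + 1)(λ + 5)^2.
λ = -5 has algebraic multiplicity 2; rank(C + 5I) = 1, so geometric multiplicity = 2.
Every eigenvalue has geometric = algebraic multiplicity, so C is diagonalizable.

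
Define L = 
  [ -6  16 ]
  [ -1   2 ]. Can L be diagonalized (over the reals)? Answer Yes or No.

Characteristic polynomial: p(μ) = μ^2 + 4μ + 4 = (μ + 2)^2.
μ = -2 has algebraic multiplicity 2; rank(L + 2I) = 1, so geometric multiplicity = 1.
Geometric multiplicity < algebraic multiplicity, so L is not diagonalizable.

No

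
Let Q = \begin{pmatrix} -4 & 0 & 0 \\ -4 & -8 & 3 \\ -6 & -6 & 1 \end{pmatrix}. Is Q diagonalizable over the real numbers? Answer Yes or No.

Characteristic polynomial: p(λ) = λ^3 + 11λ^2 + 38λ + 40 = (λ + 2)(λ + 4)(λ + 5).
All 3 eigenvalues are distinct, so Q is diagonalizable.

Yes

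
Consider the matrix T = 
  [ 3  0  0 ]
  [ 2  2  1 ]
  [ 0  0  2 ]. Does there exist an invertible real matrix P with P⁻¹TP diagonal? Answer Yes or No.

Characteristic polynomial: p(r) = r^3 - 7r^2 + 16r - 12 = (r - 3)(r - 2)^2.
r = 2 has algebraic multiplicity 2; rank(T − 2I) = 2, so geometric multiplicity = 1.
Geometric multiplicity < algebraic multiplicity, so T is not diagonalizable.

No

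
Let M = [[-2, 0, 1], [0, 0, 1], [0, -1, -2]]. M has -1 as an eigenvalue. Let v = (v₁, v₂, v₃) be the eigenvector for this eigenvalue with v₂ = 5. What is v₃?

M + 1I = [[-1, 0, 1], [0, 1, 1], [0, -1, -1]].
Solving (M + 1I)v = 0 gives the eigenspace spanned by (-5, 5, -5).
With v₂ = 5, v = (-5, 5, -5), so v₃ = -5.

-5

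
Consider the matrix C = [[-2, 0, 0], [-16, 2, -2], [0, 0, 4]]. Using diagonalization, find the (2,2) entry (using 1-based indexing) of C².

4

Characteristic polynomial: r^3 - 4r^2 - 4r + 16 = (r - 4)(r - 2)(r + 2), so the eigenvalues are -2, 2, 4.
r=-2: eigenvector (1, 4, 0).
r=2: eigenvector (0, 1, 0).
r=4: eigenvector (0, -1, 1).
P = [[1, 0, 0], [4, 1, -1], [0, 0, 1]], D = diag(-2, 2, 4), P⁻¹ = [[1, 0, 0], [-4, 1, 1], [0, 0, 1]].
C² = P·diag(4, 4, 16)·P⁻¹ = [[4, 0, 0], [0, 4, -12], [0, 0, 16]].
The requested entry is 4.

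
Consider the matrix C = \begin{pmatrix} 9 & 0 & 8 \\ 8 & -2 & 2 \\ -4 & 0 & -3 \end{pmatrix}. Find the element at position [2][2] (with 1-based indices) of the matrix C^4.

Characteristic polynomial: t^3 - 4t^2 - 7t + 10 = (t - 5)(t - 1)(t + 2), so the eigenvalues are -2, 1, 5.
t=1: eigenvector (-1, -2, 1).
t=5: eigenvector (-2, -2, 1).
t=-2: eigenvector (0, 1, 0).
P = [[-1, -2, 0], [-2, -2, 1], [1, 1, 0]], D = diag(1, 5, -2), P⁻¹ = [[1, 0, 2], [-1, 0, -1], [0, 1, 2]].
C⁴ = P·diag(1, 625, 16)·P⁻¹ = [[1249, 0, 1248], [1248, 16, 1278], [-624, 0, -623]].
The requested entry is 16.

16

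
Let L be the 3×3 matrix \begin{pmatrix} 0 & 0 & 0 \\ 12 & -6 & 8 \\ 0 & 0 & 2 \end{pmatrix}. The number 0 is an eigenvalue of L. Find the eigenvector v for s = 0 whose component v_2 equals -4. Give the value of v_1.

L = [[0, 0, 0], [12, -6, 8], [0, 0, 2]].
Solving (L)v = 0 gives the eigenspace spanned by (-2, -4, 0).
With v_2 = -4, v = (-2, -4, 0), so v_1 = -2.

-2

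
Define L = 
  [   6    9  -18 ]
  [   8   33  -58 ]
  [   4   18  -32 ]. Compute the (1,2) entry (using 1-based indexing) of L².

27

Characteristic polynomial: λ^3 - 7λ^2 - 6λ + 72 = (λ - 6)(λ - 4)(λ + 3), so the eigenvalues are -3, 4, 6.
λ=6: eigenvector (1, 4, 2).
λ=-3: eigenvector (-1, -3, -2).
λ=4: eigenvector (0, 2, 1).
P = [[1, -1, 0], [4, -3, 2], [2, -2, 1]], D = diag(6, -3, 4), P⁻¹ = [[1, 1, -2], [0, 1, -2], [-2, 0, 1]].
L² = P·diag(36, 9, 16)·P⁻¹ = [[36, 27, -54], [80, 117, -202], [40, 54, -92]].
The requested entry is 27.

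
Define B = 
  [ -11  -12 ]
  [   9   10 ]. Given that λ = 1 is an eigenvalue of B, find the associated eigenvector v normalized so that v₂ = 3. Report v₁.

-3

B − 1I = [[-12, -12], [9, 9]].
Solving (B − 1I)v = 0 gives the eigenspace spanned by (-3, 3).
With v₂ = 3, v = (-3, 3), so v₁ = -3.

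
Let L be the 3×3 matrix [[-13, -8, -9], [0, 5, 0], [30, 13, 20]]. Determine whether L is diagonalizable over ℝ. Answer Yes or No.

Characteristic polynomial: p(λ) = λ^3 - 12λ^2 + 45λ - 50 = (λ - 5)^2(λ - 2).
λ = 5 has algebraic multiplicity 2; rank(L − 5I) = 2, so geometric multiplicity = 1.
Geometric multiplicity < algebraic multiplicity, so L is not diagonalizable.

No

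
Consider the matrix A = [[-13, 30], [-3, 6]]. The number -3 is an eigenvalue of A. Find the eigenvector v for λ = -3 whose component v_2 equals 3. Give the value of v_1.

9

A + 3I = [[-10, 30], [-3, 9]].
Solving (A + 3I)v = 0 gives the eigenspace spanned by (9, 3).
With v_2 = 3, v = (9, 3), so v_1 = 9.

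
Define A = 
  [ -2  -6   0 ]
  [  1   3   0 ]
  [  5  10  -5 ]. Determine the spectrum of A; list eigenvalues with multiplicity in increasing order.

-5, 0, 1

Characteristic polynomial: p(t) = t^3 + 4t^2 - 5t = t(t - 1)(t + 5).
Roots (with multiplicity): -5, 0, 1.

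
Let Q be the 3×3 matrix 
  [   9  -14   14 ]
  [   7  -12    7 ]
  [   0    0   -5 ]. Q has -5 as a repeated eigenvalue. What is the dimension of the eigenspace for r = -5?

2

Q + 5I = [[14, -14, 14], [7, -7, 7], [0, 0, 0]].
This matrix has rank 1, so its null space has dimension 3 − 1 = 2.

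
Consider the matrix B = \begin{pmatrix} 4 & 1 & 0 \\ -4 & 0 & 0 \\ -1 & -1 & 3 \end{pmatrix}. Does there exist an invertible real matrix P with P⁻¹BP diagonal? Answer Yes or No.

Characteristic polynomial: p(λ) = λ^3 - 7λ^2 + 16λ - 12 = (λ - 3)(λ - 2)^2.
λ = 2 has algebraic multiplicity 2; rank(B − 2I) = 2, so geometric multiplicity = 1.
Geometric multiplicity < algebraic multiplicity, so B is not diagonalizable.

No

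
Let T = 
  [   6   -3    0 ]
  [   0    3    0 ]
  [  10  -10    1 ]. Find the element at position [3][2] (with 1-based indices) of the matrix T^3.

-430

Characteristic polynomial: r^3 - 10r^2 + 27r - 18 = (r - 6)(r - 3)(r - 1), so the eigenvalues are 1, 3, 6.
r=6: eigenvector (1, 0, 2).
r=1: eigenvector (0, 0, 1).
r=3: eigenvector (1, 1, 0).
P = [[1, 0, 1], [0, 0, 1], [2, 1, 0]], D = diag(6, 1, 3), P⁻¹ = [[1, -1, 0], [-2, 2, 1], [0, 1, 0]].
T³ = P·diag(216, 1, 27)·P⁻¹ = [[216, -189, 0], [0, 27, 0], [430, -430, 1]].
The requested entry is -430.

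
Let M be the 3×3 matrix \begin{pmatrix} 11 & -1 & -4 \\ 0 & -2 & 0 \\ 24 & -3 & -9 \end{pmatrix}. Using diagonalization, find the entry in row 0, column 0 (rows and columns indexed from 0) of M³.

83

Characteristic polynomial: λ^3 - 7λ - 6 = (λ - 3)(λ + 1)(λ + 2), so the eigenvalues are -2, -1, 3.
λ=-1: eigenvector (1, 0, 3).
λ=-2: eigenvector (1, 1, 3).
λ=3: eigenvector (-1, 0, -2).
P = [[1, 1, -1], [0, 1, 0], [3, 3, -2]], D = diag(-1, -2, 3), P⁻¹ = [[-2, -1, 1], [0, 1, 0], [-3, 0, 1]].
M³ = P·diag(-1, -8, 27)·P⁻¹ = [[83, -7, -28], [0, -8, 0], [168, -21, -57]].
The requested entry is 83.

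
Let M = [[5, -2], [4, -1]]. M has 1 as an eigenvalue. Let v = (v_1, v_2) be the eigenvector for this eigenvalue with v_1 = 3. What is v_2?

6

M − 1I = [[4, -2], [4, -2]].
Solving (M − 1I)v = 0 gives the eigenspace spanned by (3, 6).
With v_1 = 3, v = (3, 6), so v_2 = 6.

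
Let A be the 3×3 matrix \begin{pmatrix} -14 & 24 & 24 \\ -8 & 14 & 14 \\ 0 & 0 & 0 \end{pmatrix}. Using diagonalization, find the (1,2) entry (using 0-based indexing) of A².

Characteristic polynomial: t^3 - 4t = t(t - 2)(t + 2), so the eigenvalues are -2, 0, 2.
t=2: eigenvector (-3, -2, 0).
t=0: eigenvector (0, -1, 1).
t=-2: eigenvector (2, 1, 0).
P = [[-3, 0, 2], [-2, -1, 1], [0, 1, 0]], D = diag(2, 0, -2), P⁻¹ = [[1, -2, -2], [0, 0, 1], [2, -3, -3]].
A² = P·diag(4, 0, 4)·P⁻¹ = [[4, 0, 0], [0, 4, 4], [0, 0, 0]].
The requested entry is 4.

4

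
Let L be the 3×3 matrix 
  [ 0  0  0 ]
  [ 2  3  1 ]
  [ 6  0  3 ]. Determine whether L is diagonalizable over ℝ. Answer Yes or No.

Characteristic polynomial: p(r) = r^3 - 6r^2 + 9r = r(r - 3)^2.
r = 3 has algebraic multiplicity 2; rank(L − 3I) = 2, so geometric multiplicity = 1.
Geometric multiplicity < algebraic multiplicity, so L is not diagonalizable.

No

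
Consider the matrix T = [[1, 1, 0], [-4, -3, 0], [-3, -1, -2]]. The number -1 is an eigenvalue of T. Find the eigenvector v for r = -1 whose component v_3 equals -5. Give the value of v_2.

T + 1I = [[2, 1, 0], [-4, -2, 0], [-3, -1, -1]].
Solving (T + 1I)v = 0 gives the eigenspace spanned by (5, -10, -5).
With v_3 = -5, v = (5, -10, -5), so v_2 = -10.

-10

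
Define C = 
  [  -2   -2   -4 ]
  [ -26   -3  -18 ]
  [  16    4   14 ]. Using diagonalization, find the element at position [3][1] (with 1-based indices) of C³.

Characteristic polynomial: λ^3 - 9λ^2 + 20λ - 12 = (λ - 6)(λ - 2)(λ - 1), so the eigenvalues are 1, 2, 6.
λ=2: eigenvector (1, 2, -2).
λ=1: eigenvector (2, 5, -4).
λ=6: eigenvector (0, -2, 1).
P = [[1, 2, 0], [2, 5, -2], [-2, -4, 1]], D = diag(2, 1, 6), P⁻¹ = [[-3, -2, -4], [2, 1, 2], [2, 0, 1]].
C³ = P·diag(8, 1, 216)·P⁻¹ = [[-20, -14, -28], [-902, -27, -486], [472, 28, 272]].
The requested entry is 472.

472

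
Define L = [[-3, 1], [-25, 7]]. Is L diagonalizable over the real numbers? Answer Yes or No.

Characteristic polynomial: p(r) = r^2 - 4r + 4 = (r - 2)^2.
r = 2 has algebraic multiplicity 2; rank(L − 2I) = 1, so geometric multiplicity = 1.
Geometric multiplicity < algebraic multiplicity, so L is not diagonalizable.

No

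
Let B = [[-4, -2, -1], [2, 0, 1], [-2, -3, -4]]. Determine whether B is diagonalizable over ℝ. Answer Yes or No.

No

Characteristic polynomial: p(λ) = λ^3 + 8λ^2 + 21λ + 18 = (λ + 2)(λ + 3)^2.
λ = -3 has algebraic multiplicity 2; rank(B + 3I) = 2, so geometric multiplicity = 1.
Geometric multiplicity < algebraic multiplicity, so B is not diagonalizable.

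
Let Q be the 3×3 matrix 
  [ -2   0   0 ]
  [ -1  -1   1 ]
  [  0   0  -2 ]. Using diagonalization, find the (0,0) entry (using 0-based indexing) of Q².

4

Characteristic polynomial: r^3 + 5r^2 + 8r + 4 = (r + 1)(r + 2)^2, so the eigenvalues are -2, -2, -1.
r=-2: eigenvector (-1, 1, -2).
r=-1: eigenvector (0, 1, 0).
r=-2: eigenvector (1, 0, 1).
P = [[-1, 0, 1], [1, 1, 0], [-2, 0, 1]], D = diag(-2, -1, -2), P⁻¹ = [[1, 0, -1], [-1, 1, 1], [2, 0, -1]].
Q² = P·diag(4, 1, 4)·P⁻¹ = [[4, 0, 0], [3, 1, -3], [0, 0, 4]].
The requested entry is 4.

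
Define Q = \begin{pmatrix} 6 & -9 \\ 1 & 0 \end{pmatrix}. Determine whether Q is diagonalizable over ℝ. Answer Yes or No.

Characteristic polynomial: p(t) = t^2 - 6t + 9 = (t - 3)^2.
t = 3 has algebraic multiplicity 2; rank(Q − 3I) = 1, so geometric multiplicity = 1.
Geometric multiplicity < algebraic multiplicity, so Q is not diagonalizable.

No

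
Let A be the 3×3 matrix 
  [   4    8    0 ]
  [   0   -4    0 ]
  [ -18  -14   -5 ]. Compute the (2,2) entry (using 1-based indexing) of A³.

-64

Characteristic polynomial: μ^3 + 5μ^2 - 16μ - 80 = (μ - 4)(μ + 4)(μ + 5), so the eigenvalues are -5, -4, 4.
μ=4: eigenvector (1, 0, -2).
μ=-5: eigenvector (0, 0, 1).
μ=-4: eigenvector (-1, 1, 4).
P = [[1, 0, -1], [0, 0, 1], [-2, 1, 4]], D = diag(4, -5, -4), P⁻¹ = [[1, 1, 0], [2, -2, 1], [0, 1, 0]].
A³ = P·diag(64, -125, -64)·P⁻¹ = [[64, 128, 0], [0, -64, 0], [-378, -134, -125]].
The requested entry is -64.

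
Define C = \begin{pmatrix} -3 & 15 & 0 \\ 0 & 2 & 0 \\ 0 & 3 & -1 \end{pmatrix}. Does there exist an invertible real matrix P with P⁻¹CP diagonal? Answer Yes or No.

Yes

Characteristic polynomial: p(r) = r^3 + 2r^2 - 5r - 6 = (r - 2)(r + 1)(r + 3).
All 3 eigenvalues are distinct, so C is diagonalizable.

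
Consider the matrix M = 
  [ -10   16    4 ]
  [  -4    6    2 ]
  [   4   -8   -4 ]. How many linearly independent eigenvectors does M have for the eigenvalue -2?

M + 2I = [[-8, 16, 4], [-4, 8, 2], [4, -8, -2]].
This matrix has rank 1, so its null space has dimension 3 − 1 = 2.

2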